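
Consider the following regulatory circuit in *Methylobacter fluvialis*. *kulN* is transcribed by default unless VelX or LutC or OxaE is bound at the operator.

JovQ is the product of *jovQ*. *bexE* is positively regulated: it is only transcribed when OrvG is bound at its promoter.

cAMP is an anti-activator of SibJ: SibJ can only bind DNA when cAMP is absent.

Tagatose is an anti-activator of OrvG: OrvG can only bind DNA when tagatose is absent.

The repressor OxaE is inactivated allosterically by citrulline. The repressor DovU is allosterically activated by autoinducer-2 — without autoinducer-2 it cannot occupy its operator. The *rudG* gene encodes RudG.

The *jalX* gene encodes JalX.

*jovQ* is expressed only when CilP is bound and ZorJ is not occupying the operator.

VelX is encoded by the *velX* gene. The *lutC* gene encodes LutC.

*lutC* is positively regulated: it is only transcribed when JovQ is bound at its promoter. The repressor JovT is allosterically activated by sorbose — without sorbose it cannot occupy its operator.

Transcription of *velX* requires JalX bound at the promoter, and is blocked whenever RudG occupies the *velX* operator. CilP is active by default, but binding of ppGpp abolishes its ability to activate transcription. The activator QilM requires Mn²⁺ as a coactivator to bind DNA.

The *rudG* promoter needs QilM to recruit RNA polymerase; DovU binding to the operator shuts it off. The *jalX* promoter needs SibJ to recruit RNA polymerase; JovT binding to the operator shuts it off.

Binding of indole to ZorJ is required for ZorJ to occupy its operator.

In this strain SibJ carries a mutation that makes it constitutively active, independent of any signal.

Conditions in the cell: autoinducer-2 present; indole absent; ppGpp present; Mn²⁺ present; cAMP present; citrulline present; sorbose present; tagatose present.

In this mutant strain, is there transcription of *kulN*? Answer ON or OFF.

Sorbose is present, so JovT is active.
SibJ is constitutively active in this strain.
With repressor JovT bound, *jalX* is not transcribed.
So JalX is not produced.
Mn²⁺ is present, so QilM is active.
Autoinducer-2 is present, so DovU is active.
With repressor DovU bound, *rudG* is not transcribed.
So RudG is not produced.
Required activator JalX is absent, so *velX* is not transcribed.
So VelX is not produced.
Indole is absent, so ZorJ is inactive.
ppGpp is present, so CilP is inactive.
Required activator CilP is absent, so *jovQ* is not transcribed.
So JovQ is not produced.
Required activator JovQ is absent, so *lutC* is not transcribed.
So LutC is not produced.
Citrulline is present, so OxaE is inactive.
With no repressor bound, *kulN* is transcribed.

ON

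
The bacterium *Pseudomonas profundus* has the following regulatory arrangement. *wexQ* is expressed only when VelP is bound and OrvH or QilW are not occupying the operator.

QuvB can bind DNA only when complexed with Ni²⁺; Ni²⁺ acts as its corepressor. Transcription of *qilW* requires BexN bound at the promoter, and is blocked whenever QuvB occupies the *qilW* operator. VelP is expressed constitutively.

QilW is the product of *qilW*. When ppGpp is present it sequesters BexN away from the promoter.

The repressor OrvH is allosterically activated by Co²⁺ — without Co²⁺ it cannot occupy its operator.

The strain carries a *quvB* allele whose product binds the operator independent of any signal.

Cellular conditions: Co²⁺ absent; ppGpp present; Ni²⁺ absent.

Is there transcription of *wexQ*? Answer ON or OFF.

VelP is produced constitutively and is active.
Co²⁺ is absent, so OrvH is inactive.
QuvB is constitutively active in this strain.
ppGpp is present, so BexN is inactive.
With repressor QuvB bound, *qilW* is not transcribed.
So QilW is not produced.
No repressor is bound and VelP is active, so *wexQ* is transcribed.

ON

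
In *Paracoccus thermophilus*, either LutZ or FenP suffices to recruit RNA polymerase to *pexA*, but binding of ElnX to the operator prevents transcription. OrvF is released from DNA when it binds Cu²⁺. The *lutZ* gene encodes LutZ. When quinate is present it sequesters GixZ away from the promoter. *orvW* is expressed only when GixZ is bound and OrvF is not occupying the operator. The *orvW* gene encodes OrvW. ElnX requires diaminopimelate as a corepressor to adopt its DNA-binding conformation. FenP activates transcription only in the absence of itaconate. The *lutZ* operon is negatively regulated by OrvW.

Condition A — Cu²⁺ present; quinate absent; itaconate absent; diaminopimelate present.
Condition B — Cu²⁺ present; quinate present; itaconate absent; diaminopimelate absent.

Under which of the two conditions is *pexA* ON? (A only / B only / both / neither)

B only

Condition A:
Cu²⁺ is present, so OrvF is inactive.
Quinate is absent, so GixZ is active.
No repressor is bound and GixZ is active, so *orvW* is transcribed.
So OrvW is produced and active.
With repressor OrvW bound, *lutZ* is not transcribed.
So LutZ is not produced.
Itaconate is absent, so FenP is active.
Diaminopimelate is present, so ElnX is active.
With repressor ElnX bound, *pexA* is not transcribed.
→ *pexA* is OFF in A.
Condition B:
Cu²⁺ is present, so OrvF is inactive.
Quinate is present, so GixZ is inactive.
Required activator GixZ is absent, so *orvW* is not transcribed.
So OrvW is not produced.
With no repressor bound, *lutZ* is transcribed.
So LutZ is produced and active.
Itaconate is absent, so FenP is active.
Diaminopimelate is absent, so ElnX is inactive.
Activator LutZ is present, so *pexA* is transcribed.
→ *pexA* is ON in B.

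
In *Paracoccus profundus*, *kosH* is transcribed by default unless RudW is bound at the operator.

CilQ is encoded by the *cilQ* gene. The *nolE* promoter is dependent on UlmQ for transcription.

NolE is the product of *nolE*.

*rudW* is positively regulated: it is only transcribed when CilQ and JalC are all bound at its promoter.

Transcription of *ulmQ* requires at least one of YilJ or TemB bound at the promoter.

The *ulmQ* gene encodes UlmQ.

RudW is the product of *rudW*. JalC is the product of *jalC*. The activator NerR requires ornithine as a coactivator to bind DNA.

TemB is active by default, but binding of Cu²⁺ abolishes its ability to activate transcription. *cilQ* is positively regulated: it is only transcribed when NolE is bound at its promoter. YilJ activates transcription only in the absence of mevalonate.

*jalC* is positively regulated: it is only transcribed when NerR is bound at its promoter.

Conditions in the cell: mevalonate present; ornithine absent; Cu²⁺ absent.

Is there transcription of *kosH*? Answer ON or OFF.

Mevalonate is present, so YilJ is inactive.
Cu²⁺ is absent, so TemB is active.
Activator TemB is present, so *ulmQ* is transcribed.
So UlmQ is produced and active.
No repressor is bound and UlmQ is active, so *nolE* is transcribed.
So NolE is produced and active.
No repressor is bound and NolE is active, so *cilQ* is transcribed.
So CilQ is produced and active.
Ornithine is absent, so NerR is inactive.
Required activator NerR is absent, so *jalC* is not transcribed.
So JalC is not produced.
Required activator JalC is absent, so *rudW* is not transcribed.
So RudW is not produced.
With no repressor bound, *kosH* is transcribed.

ON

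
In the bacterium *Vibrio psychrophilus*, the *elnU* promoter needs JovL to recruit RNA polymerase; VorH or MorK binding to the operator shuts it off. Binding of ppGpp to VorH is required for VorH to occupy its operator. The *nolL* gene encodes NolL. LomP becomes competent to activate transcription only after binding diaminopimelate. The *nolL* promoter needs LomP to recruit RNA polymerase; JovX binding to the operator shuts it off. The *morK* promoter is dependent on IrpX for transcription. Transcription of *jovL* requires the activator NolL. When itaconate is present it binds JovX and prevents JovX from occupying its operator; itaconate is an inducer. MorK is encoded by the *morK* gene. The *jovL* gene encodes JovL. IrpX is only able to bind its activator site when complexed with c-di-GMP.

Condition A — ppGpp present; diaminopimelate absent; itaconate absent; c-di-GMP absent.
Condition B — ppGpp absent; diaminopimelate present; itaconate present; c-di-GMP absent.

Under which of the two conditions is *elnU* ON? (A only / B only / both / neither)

Condition A:
ppGpp is present, so VorH is active.
Diaminopimelate is absent, so LomP is inactive.
Itaconate is absent, so JovX is active.
With repressor JovX bound, *nolL* is not transcribed.
So NolL is not produced.
Required activator NolL is absent, so *jovL* is not transcribed.
So JovL is not produced.
c-di-GMP is absent, so IrpX is inactive.
Required activator IrpX is absent, so *morK* is not transcribed.
So MorK is not produced.
With repressor VorH bound, *elnU* is not transcribed.
→ *elnU* is OFF in A.
Condition B:
ppGpp is absent, so VorH is inactive.
Diaminopimelate is present, so LomP is active.
Itaconate is present, so JovX is inactive.
No repressor is bound and LomP is active, so *nolL* is transcribed.
So NolL is produced and active.
No repressor is bound and NolL is active, so *jovL* is transcribed.
So JovL is produced and active.
c-di-GMP is absent, so IrpX is inactive.
Required activator IrpX is absent, so *morK* is not transcribed.
So MorK is not produced.
No repressor is bound and JovL is active, so *elnU* is transcribed.
→ *elnU* is ON in B.

B only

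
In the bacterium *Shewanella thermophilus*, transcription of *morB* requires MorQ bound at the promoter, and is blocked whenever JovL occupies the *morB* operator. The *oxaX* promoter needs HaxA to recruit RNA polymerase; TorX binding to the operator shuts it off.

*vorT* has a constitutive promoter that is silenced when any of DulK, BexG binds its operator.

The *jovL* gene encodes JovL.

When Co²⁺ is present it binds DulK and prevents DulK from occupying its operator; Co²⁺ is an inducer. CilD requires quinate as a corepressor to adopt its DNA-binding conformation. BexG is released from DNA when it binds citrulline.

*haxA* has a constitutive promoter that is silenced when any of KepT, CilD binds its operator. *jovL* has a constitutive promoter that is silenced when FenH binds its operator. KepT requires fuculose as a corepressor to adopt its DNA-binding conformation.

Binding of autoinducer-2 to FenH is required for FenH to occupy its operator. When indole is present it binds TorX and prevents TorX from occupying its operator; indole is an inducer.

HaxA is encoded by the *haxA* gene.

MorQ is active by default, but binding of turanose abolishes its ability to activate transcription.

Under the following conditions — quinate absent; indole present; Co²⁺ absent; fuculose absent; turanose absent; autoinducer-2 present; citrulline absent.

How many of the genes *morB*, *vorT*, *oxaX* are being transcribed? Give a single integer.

2

Autoinducer-2 is present, so FenH is active.
With repressor FenH bound, *jovL* is not transcribed.
So JovL is not produced.
Turanose is absent, so MorQ is active.
No repressor is bound and MorQ is active, so *morB* is transcribed.
→ *morB* is ON.
Co²⁺ is absent, so DulK is active.
Citrulline is absent, so BexG is active.
With repressor DulK bound, *vorT* is not transcribed.
→ *vorT* is OFF.
Fuculose is absent, so KepT is inactive.
Quinate is absent, so CilD is inactive.
With no repressor bound, *haxA* is transcribed.
So HaxA is produced and active.
Indole is present, so TorX is inactive.
No repressor is bound and HaxA is active, so *oxaX* is transcribed.
→ *oxaX* is ON.
2 of the 3 genes are transcribed.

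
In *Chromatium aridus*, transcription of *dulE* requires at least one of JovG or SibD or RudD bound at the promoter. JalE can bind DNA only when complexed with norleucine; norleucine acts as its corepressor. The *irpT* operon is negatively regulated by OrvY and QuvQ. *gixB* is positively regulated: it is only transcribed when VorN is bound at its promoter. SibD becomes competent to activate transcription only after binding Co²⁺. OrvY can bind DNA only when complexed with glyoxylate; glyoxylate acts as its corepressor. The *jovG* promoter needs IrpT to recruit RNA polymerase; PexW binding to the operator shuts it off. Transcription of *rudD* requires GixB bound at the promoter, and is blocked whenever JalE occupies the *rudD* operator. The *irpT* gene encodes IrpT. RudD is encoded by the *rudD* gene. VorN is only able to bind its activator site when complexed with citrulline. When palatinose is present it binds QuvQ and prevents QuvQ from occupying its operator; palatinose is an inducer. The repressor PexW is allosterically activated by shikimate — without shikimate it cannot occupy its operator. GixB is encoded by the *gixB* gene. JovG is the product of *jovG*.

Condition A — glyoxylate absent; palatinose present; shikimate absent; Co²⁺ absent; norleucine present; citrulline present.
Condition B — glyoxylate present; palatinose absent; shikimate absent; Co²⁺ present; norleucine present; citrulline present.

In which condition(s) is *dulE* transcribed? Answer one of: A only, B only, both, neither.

both

Condition A:
Glyoxylate is absent, so OrvY is inactive.
Palatinose is present, so QuvQ is inactive.
With no repressor bound, *irpT* is transcribed.
So IrpT is produced and active.
Shikimate is absent, so PexW is inactive.
No repressor is bound and IrpT is active, so *jovG* is transcribed.
So JovG is produced and active.
Co²⁺ is absent, so SibD is inactive.
Norleucine is present, so JalE is active.
Citrulline is present, so VorN is active.
No repressor is bound and VorN is active, so *gixB* is transcribed.
So GixB is produced and active.
With repressor JalE bound, *rudD* is not transcribed.
So RudD is not produced.
Activator JovG is present, so *dulE* is transcribed.
→ *dulE* is ON in A.
Condition B:
Glyoxylate is present, so OrvY is active.
Palatinose is absent, so QuvQ is active.
With repressor OrvY bound, *irpT* is not transcribed.
So IrpT is not produced.
Shikimate is absent, so PexW is inactive.
Required activator IrpT is absent, so *jovG* is not transcribed.
So JovG is not produced.
Co²⁺ is present, so SibD is active.
Norleucine is present, so JalE is active.
Citrulline is present, so VorN is active.
No repressor is bound and VorN is active, so *gixB* is transcribed.
So GixB is produced and active.
With repressor JalE bound, *rudD* is not transcribed.
So RudD is not produced.
Activator SibD is present, so *dulE* is transcribed.
→ *dulE* is ON in B.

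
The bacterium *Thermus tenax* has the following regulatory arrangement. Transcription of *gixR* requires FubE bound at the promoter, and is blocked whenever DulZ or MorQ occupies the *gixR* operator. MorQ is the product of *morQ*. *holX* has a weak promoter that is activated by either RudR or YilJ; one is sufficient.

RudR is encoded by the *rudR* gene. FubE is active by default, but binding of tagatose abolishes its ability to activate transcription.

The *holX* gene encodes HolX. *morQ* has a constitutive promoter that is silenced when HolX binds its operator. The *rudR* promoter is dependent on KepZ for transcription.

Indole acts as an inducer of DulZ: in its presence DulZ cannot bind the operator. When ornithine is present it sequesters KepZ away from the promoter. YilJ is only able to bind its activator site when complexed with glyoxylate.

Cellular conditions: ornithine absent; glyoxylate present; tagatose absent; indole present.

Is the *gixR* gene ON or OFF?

Indole is present, so DulZ is inactive.
Ornithine is absent, so KepZ is active.
No repressor is bound and KepZ is active, so *rudR* is transcribed.
So RudR is produced and active.
Glyoxylate is present, so YilJ is active.
Activator RudR is present, so *holX* is transcribed.
So HolX is produced and active.
With repressor HolX bound, *morQ* is not transcribed.
So MorQ is not produced.
Tagatose is absent, so FubE is active.
No repressor is bound and FubE is active, so *gixR* is transcribed.

ON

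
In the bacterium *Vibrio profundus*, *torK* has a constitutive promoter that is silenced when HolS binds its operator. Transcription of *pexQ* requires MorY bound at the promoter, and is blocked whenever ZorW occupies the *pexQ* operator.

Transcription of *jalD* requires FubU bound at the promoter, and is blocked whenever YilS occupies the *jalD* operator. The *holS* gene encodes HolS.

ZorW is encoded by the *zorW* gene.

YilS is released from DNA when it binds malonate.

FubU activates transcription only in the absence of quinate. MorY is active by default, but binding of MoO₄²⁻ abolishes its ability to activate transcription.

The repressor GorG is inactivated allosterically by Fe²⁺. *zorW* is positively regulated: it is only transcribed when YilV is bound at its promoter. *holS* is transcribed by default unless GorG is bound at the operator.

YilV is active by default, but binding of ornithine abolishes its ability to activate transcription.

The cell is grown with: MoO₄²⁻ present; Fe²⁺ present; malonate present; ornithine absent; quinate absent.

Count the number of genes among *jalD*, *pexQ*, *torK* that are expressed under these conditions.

Quinate is absent, so FubU is active.
Malonate is present, so YilS is inactive.
No repressor is bound and FubU is active, so *jalD* is transcribed.
→ *jalD* is ON.
MoO₄²⁻ is present, so MorY is inactive.
Ornithine is absent, so YilV is active.
No repressor is bound and YilV is active, so *zorW* is transcribed.
So ZorW is produced and active.
With repressor ZorW bound, *pexQ* is not transcribed.
→ *pexQ* is OFF.
Fe²⁺ is present, so GorG is inactive.
With no repressor bound, *holS* is transcribed.
So HolS is produced and active.
With repressor HolS bound, *torK* is not transcribed.
→ *torK* is OFF.
1 of the 3 genes is transcribed.

1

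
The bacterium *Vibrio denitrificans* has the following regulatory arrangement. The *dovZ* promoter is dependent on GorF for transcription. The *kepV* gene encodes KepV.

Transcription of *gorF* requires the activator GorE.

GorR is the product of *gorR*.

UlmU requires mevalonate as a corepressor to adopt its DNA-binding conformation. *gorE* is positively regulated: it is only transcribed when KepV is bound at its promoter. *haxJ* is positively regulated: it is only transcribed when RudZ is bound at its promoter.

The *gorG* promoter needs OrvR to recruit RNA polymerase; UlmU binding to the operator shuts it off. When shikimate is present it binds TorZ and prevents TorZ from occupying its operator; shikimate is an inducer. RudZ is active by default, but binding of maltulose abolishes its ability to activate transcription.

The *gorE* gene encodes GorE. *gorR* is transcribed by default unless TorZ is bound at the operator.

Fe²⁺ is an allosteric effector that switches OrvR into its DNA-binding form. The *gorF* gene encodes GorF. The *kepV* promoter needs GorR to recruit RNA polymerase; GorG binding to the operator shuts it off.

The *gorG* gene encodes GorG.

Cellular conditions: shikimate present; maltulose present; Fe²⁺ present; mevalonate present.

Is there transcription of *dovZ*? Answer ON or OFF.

Shikimate is present, so TorZ is inactive.
With no repressor bound, *gorR* is transcribed.
So GorR is produced and active.
Mevalonate is present, so UlmU is active.
Fe²⁺ is present, so OrvR is active.
With repressor UlmU bound, *gorG* is not transcribed.
So GorG is not produced.
No repressor is bound and GorR is active, so *kepV* is transcribed.
So KepV is produced and active.
No repressor is bound and KepV is active, so *gorE* is transcribed.
So GorE is produced and active.
No repressor is bound and GorE is active, so *gorF* is transcribed.
So GorF is produced and active.
No repressor is bound and GorF is active, so *dovZ* is transcribed.

ON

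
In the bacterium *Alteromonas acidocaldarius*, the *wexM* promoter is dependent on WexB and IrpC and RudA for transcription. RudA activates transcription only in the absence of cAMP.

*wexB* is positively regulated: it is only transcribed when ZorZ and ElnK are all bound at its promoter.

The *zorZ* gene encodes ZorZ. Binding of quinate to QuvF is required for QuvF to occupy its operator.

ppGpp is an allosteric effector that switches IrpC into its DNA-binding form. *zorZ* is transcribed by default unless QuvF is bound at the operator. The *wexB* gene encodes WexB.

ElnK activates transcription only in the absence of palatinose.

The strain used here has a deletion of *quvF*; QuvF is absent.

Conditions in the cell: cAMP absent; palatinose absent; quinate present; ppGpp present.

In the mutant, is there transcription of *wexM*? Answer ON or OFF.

ON

QuvF is non-functional in this strain, so it has no effect.
With no repressor bound, *zorZ* is transcribed.
So ZorZ is produced and active.
Palatinose is absent, so ElnK is active.
No repressor is bound and ZorZ and ElnK are active, so *wexB* is transcribed.
So WexB is produced and active.
ppGpp is present, so IrpC is active.
cAMP is absent, so RudA is active.
No repressor is bound and WexB and IrpC and RudA are active, so *wexM* is transcribed.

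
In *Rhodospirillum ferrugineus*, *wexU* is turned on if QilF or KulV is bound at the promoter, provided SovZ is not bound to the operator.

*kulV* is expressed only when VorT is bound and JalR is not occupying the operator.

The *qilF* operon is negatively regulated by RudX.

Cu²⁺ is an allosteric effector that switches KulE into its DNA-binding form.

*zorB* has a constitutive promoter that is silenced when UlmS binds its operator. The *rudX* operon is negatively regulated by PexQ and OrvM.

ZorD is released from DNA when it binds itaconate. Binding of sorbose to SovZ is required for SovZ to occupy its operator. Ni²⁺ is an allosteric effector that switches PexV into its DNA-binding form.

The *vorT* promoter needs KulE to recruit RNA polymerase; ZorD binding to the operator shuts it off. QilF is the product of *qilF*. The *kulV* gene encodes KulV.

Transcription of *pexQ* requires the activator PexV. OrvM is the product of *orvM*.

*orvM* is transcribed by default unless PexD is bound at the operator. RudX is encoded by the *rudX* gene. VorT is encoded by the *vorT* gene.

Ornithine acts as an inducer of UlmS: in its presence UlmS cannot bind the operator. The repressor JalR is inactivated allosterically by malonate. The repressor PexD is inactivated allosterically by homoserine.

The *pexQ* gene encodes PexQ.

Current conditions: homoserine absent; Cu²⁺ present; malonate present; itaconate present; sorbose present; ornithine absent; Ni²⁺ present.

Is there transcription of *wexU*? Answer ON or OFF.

OFF

Ni²⁺ is present, so PexV is active.
No repressor is bound and PexV is active, so *pexQ* is transcribed.
So PexQ is produced and active.
Homoserine is absent, so PexD is active.
With repressor PexD bound, *orvM* is not transcribed.
So OrvM is not produced.
With repressor PexQ bound, *rudX* is not transcribed.
So RudX is not produced.
With no repressor bound, *qilF* is transcribed.
So QilF is produced and active.
Sorbose is present, so SovZ is active.
Malonate is present, so JalR is inactive.
Itaconate is present, so ZorD is inactive.
Cu²⁺ is present, so KulE is active.
No repressor is bound and KulE is active, so *vorT* is transcribed.
So VorT is produced and active.
No repressor is bound and VorT is active, so *kulV* is transcribed.
So KulV is produced and active.
With repressor SovZ bound, *wexU* is not transcribed.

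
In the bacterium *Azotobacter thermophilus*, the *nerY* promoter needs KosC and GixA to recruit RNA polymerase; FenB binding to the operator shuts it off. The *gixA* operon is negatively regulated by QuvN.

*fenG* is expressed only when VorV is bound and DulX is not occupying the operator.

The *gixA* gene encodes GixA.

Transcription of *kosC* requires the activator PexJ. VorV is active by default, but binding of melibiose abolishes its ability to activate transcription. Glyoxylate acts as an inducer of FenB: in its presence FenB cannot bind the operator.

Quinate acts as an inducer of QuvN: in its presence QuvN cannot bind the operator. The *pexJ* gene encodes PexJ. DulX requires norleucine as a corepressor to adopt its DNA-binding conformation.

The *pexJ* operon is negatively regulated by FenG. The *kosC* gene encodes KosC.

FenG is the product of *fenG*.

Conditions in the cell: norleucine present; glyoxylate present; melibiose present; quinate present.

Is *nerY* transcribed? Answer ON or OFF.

Melibiose is present, so VorV is inactive.
Norleucine is present, so DulX is active.
With repressor DulX bound, *fenG* is not transcribed.
So FenG is not produced.
With no repressor bound, *pexJ* is transcribed.
So PexJ is produced and active.
No repressor is bound and PexJ is active, so *kosC* is transcribed.
So KosC is produced and active.
Quinate is present, so QuvN is inactive.
With no repressor bound, *gixA* is transcribed.
So GixA is produced and active.
Glyoxylate is present, so FenB is inactive.
No repressor is bound and KosC and GixA are active, so *nerY* is transcribed.

ON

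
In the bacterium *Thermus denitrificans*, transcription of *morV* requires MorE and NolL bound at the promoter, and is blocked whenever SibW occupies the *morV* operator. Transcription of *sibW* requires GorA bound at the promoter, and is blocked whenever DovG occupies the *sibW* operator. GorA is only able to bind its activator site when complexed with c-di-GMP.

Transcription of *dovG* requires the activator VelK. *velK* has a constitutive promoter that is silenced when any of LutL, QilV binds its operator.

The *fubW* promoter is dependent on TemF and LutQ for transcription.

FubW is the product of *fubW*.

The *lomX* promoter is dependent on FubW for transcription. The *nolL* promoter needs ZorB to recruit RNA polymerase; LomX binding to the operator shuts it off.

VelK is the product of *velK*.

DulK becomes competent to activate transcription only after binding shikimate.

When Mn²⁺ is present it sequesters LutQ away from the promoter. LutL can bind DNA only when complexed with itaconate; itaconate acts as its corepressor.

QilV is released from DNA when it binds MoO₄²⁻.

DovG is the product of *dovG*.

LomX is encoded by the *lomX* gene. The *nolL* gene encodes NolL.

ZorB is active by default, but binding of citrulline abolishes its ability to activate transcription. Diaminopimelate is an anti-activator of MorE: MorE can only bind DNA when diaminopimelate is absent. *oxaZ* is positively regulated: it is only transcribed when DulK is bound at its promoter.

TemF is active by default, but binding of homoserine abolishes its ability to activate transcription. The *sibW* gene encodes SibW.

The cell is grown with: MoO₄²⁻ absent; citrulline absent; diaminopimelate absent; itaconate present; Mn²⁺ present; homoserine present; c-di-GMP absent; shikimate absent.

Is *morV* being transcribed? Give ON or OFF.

Diaminopimelate is absent, so MorE is active.
Homoserine is present, so TemF is inactive.
Mn²⁺ is present, so LutQ is inactive.
Required activator TemF is absent, so *fubW* is not transcribed.
So FubW is not produced.
Required activator FubW is absent, so *lomX* is not transcribed.
So LomX is not produced.
Citrulline is absent, so ZorB is active.
No repressor is bound and ZorB is active, so *nolL* is transcribed.
So NolL is produced and active.
Itaconate is present, so LutL is active.
MoO₄²⁻ is absent, so QilV is active.
With repressor LutL bound, *velK* is not transcribed.
So VelK is not produced.
Required activator VelK is absent, so *dovG* is not transcribed.
So DovG is not produced.
c-di-GMP is absent, so GorA is inactive.
Required activator GorA is absent, so *sibW* is not transcribed.
So SibW is not produced.
No repressor is bound and MorE and NolL are active, so *morV* is transcribed.

ON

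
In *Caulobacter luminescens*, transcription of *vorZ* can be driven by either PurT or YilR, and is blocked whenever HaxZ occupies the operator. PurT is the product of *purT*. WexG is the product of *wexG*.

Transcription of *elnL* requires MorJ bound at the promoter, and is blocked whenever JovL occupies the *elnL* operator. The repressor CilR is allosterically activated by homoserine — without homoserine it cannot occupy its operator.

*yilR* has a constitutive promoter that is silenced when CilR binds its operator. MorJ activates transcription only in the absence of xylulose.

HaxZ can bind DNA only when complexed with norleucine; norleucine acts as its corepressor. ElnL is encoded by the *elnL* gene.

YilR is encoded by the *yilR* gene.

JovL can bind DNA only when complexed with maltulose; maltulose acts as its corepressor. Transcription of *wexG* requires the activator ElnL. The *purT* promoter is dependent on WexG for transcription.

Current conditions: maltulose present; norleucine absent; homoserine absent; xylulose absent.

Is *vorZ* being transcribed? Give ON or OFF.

ON

Maltulose is present, so JovL is active.
Xylulose is absent, so MorJ is active.
With repressor JovL bound, *elnL* is not transcribed.
So ElnL is not produced.
Required activator ElnL is absent, so *wexG* is not transcribed.
So WexG is not produced.
Required activator WexG is absent, so *purT* is not transcribed.
So PurT is not produced.
Homoserine is absent, so CilR is inactive.
With no repressor bound, *yilR* is transcribed.
So YilR is produced and active.
Norleucine is absent, so HaxZ is inactive.
Activator YilR is present, so *vorZ* is transcribed.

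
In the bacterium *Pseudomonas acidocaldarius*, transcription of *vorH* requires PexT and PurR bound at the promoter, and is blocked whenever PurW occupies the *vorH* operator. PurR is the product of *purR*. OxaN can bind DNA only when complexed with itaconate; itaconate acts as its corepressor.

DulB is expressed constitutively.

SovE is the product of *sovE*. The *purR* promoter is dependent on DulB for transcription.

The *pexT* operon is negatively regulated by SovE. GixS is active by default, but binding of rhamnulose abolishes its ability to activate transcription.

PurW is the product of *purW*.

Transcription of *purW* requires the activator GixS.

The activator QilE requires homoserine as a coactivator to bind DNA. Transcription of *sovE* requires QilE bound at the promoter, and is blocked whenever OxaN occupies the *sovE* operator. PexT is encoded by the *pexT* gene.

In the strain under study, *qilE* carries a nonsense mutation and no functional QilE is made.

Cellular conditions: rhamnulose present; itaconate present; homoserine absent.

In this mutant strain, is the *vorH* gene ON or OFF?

Rhamnulose is present, so GixS is inactive.
Required activator GixS is absent, so *purW* is not transcribed.
So PurW is not produced.
Itaconate is present, so OxaN is active.
QilE is non-functional in this strain, so it has no effect.
With repressor OxaN bound, *sovE* is not transcribed.
So SovE is not produced.
With no repressor bound, *pexT* is transcribed.
So PexT is produced and active.
DulB is produced constitutively and is active.
No repressor is bound and DulB is active, so *purR* is transcribed.
So PurR is produced and active.
No repressor is bound and PexT and PurR are active, so *vorH* is transcribed.

ON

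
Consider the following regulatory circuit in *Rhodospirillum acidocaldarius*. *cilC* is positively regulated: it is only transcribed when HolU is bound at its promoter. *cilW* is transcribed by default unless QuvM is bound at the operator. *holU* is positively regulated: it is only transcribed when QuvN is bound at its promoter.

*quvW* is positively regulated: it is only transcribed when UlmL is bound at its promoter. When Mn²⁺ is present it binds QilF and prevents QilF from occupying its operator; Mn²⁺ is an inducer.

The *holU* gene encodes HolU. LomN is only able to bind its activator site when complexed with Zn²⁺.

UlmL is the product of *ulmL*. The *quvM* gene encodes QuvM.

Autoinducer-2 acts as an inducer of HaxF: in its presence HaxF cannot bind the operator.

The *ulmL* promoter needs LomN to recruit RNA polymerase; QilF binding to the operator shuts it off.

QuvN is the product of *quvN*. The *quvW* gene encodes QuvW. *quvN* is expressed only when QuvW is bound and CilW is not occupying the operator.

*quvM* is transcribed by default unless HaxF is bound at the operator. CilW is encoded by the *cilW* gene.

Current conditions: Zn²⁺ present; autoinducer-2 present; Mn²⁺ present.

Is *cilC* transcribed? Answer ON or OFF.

Autoinducer-2 is present, so HaxF is inactive.
With no repressor bound, *quvM* is transcribed.
So QuvM is produced and active.
With repressor QuvM bound, *cilW* is not transcribed.
So CilW is not produced.
Zn²⁺ is present, so LomN is active.
Mn²⁺ is present, so QilF is inactive.
No repressor is bound and LomN is active, so *ulmL* is transcribed.
So UlmL is produced and active.
No repressor is bound and UlmL is active, so *quvW* is transcribed.
So QuvW is produced and active.
No repressor is bound and QuvW is active, so *quvN* is transcribed.
So QuvN is produced and active.
No repressor is bound and QuvN is active, so *holU* is transcribed.
So HolU is produced and active.
No repressor is bound and HolU is active, so *cilC* is transcribed.

ON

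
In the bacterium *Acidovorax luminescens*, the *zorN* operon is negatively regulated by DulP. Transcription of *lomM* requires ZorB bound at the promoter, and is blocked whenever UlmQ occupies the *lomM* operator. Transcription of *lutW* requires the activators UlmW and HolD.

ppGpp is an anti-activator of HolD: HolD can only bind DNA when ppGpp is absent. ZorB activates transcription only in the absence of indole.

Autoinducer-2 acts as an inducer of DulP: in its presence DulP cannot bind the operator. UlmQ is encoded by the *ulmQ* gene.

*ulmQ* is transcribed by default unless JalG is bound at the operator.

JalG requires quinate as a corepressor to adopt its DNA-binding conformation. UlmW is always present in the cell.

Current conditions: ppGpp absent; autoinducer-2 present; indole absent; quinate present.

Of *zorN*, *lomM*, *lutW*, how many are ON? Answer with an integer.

3

Autoinducer-2 is present, so DulP is inactive.
With no repressor bound, *zorN* is transcribed.
→ *zorN* is ON.
Indole is absent, so ZorB is active.
Quinate is present, so JalG is active.
With repressor JalG bound, *ulmQ* is not transcribed.
So UlmQ is not produced.
No repressor is bound and ZorB is active, so *lomM* is transcribed.
→ *lomM* is ON.
UlmW is produced constitutively and is active.
ppGpp is absent, so HolD is active.
No repressor is bound and UlmW and HolD are active, so *lutW* is transcribed.
→ *lutW* is ON.
3 of the 3 genes are transcribed.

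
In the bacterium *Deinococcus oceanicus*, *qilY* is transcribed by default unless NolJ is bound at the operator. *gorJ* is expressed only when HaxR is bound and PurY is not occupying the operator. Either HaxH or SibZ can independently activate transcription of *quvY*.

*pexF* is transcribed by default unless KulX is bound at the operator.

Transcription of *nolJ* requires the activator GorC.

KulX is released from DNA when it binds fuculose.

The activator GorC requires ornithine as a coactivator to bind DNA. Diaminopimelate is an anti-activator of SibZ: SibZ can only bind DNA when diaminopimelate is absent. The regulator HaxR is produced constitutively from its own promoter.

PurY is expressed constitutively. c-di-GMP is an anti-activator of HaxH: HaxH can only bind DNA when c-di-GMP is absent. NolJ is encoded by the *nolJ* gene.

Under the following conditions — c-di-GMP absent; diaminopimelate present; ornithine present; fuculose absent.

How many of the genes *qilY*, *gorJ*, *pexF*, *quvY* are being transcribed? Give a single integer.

Ornithine is present, so GorC is active.
No repressor is bound and GorC is active, so *nolJ* is transcribed.
So NolJ is produced and active.
With repressor NolJ bound, *qilY* is not transcribed.
→ *qilY* is OFF.
PurY is produced constitutively and is active.
HaxR is produced constitutively and is active.
With repressor PurY bound, *gorJ* is not transcribed.
→ *gorJ* is OFF.
Fuculose is absent, so KulX is active.
With repressor KulX bound, *pexF* is not transcribed.
→ *pexF* is OFF.
c-di-GMP is absent, so HaxH is active.
Diaminopimelate is present, so SibZ is inactive.
Activator HaxH is present, so *quvY* is transcribed.
→ *quvY* is ON.
1 of the 4 genes is transcribed.

1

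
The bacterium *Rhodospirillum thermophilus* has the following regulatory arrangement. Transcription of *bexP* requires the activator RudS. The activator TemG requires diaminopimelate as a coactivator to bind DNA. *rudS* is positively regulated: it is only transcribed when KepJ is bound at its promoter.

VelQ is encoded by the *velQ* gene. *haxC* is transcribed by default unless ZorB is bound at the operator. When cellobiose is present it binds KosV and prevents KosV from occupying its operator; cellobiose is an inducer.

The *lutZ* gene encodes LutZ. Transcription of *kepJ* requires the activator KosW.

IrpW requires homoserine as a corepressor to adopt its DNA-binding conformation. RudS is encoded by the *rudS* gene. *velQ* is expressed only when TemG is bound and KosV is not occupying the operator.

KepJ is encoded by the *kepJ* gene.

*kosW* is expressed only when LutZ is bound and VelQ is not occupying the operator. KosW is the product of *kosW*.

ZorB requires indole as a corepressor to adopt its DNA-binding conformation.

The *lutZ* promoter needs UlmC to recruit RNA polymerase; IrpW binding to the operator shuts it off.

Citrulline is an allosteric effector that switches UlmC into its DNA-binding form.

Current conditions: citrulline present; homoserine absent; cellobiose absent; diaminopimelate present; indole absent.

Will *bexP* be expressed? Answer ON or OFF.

Homoserine is absent, so IrpW is inactive.
Citrulline is present, so UlmC is active.
No repressor is bound and UlmC is active, so *lutZ* is transcribed.
So LutZ is produced and active.
Diaminopimelate is present, so TemG is active.
Cellobiose is absent, so KosV is active.
With repressor KosV bound, *velQ* is not transcribed.
So VelQ is not produced.
No repressor is bound and LutZ is active, so *kosW* is transcribed.
So KosW is produced and active.
No repressor is bound and KosW is active, so *kepJ* is transcribed.
So KepJ is produced and active.
No repressor is bound and KepJ is active, so *rudS* is transcribed.
So RudS is produced and active.
No repressor is bound and RudS is active, so *bexP* is transcribed.

ON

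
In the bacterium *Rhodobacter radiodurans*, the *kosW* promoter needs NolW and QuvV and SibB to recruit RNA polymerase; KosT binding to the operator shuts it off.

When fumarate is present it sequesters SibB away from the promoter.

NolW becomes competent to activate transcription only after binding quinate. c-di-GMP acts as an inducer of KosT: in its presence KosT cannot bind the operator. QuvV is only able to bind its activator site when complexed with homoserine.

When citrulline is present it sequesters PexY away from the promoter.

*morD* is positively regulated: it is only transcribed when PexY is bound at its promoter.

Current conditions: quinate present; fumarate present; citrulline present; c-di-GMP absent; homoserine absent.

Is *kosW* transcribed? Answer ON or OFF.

OFF

c-di-GMP is absent, so KosT is active.
Quinate is present, so NolW is active.
Homoserine is absent, so QuvV is inactive.
Fumarate is present, so SibB is inactive.
With repressor KosT bound, *kosW* is not transcribed.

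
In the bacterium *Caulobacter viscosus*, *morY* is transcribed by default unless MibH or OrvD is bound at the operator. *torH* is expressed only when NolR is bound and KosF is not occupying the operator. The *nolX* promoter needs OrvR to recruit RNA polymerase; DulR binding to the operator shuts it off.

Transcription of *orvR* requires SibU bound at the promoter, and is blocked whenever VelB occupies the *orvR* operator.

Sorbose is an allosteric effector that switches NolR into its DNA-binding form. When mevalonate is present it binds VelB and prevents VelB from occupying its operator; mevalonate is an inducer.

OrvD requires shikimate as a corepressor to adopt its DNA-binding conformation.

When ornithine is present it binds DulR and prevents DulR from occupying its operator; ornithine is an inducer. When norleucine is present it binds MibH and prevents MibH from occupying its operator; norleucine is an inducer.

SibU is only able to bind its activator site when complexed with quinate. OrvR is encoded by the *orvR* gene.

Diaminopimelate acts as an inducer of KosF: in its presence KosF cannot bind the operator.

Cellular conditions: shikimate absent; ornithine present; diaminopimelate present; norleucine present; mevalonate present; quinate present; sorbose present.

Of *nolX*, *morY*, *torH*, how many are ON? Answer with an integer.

3

Ornithine is present, so DulR is inactive.
Mevalonate is present, so VelB is inactive.
Quinate is present, so SibU is active.
No repressor is bound and SibU is active, so *orvR* is transcribed.
So OrvR is produced and active.
No repressor is bound and OrvR is active, so *nolX* is transcribed.
→ *nolX* is ON.
Norleucine is present, so MibH is inactive.
Shikimate is absent, so OrvD is inactive.
With no repressor bound, *morY* is transcribed.
→ *morY* is ON.
Diaminopimelate is present, so KosF is inactive.
Sorbose is present, so NolR is active.
No repressor is bound and NolR is active, so *torH* is transcribed.
→ *torH* is ON.
3 of the 3 genes are transcribed.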